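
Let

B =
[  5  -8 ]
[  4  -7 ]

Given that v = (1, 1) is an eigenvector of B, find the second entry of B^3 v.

First find the eigenvalue: Bv = (-3, -3) = -3·(1, 1), so λ = -3.
Then B^3 v = λ^3·v = (-3)^3·(1, 1) = -27·(1, 1) = (-27, -27).

-27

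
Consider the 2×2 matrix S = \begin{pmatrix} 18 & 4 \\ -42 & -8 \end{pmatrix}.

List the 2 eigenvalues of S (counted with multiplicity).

4, 6

det(S - tI) = (18 - t)(-8 - t) - (4)·(-42) = t^2 - 10t + 24.
This factors as (t - 4)·(t - 6) = 0.
Eigenvalues: 4, 6.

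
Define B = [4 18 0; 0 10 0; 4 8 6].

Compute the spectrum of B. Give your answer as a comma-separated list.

Compute the characteristic polynomial p(r) = det(rI - B).
Expanding along the first row, p(r) = r^3 - 20r^2 + 124r - 240.
Try r = 4: p(4) = 0, so 4 is a root.
Factor out (r - 4): p(r) = (r - 4)·(r^2 - 16r + 60).
The quadratic factors as (r - 6)·(r - 10).
Eigenvalues: 4, 6, 10.

4, 6, 10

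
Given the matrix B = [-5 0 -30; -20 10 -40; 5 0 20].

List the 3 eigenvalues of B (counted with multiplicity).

Compute the characteristic polynomial p(μ) = det(μI - B).
Expanding the 3×3 determinant: p(μ) = μ^3 - 25μ^2 + 200μ - 500.
Rational-root test: μ = 10 gives p(10) = 0.
Dividing by (μ - 10) leaves μ^2 - 15μ + 50.
The quadratic factors as (μ - 5)·(μ - 10).
Eigenvalues: 5, 10, 10.

5, 10, 10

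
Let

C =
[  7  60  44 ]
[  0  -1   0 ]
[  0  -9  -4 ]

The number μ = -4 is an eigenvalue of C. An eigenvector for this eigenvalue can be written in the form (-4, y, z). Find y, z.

We need (C + 4I)v = 0.
C + 4I = [[11, 60, 44], [0, 3, 0], [0, -9, 0]].
Row 1: (11)·-4 + (60)·y + (44)·z = 0
Row 2: (0)·-4 + (3)·y + (0)·z = 0
Row 3: (0)·-4 + (-9)·y + (0)·z = 0
Solving gives y = 0, z = 1.
Check: C·(-4, 0, 1) = (16, 0, -4) = -4·(-4, 0, 1).

0, 1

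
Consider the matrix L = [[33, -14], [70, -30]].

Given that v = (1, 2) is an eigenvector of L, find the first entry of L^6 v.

15625

First find the eigenvalue: Lv = (5, 10) = 5·(1, 2), so λ = 5.
Then L^6 v = λ^6·v = 5^6·(1, 2) = 15625·(1, 2) = (15625, 31250).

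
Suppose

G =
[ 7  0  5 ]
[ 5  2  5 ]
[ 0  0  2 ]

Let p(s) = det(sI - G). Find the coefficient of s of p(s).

p(s) = s^3 - 11s^2 + 32s - 28.
The coefficient of s is 32.

32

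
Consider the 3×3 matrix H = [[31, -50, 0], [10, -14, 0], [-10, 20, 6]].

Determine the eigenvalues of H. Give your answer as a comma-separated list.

6, 6, 11

The characteristic polynomial is p(s) = det(sI - H).
Cofactor expansion gives p(s) = s^3 - 23s^2 + 168s - 396.
Since p(6) = 0, s = 6 is a root.
Factor out (s - 6): p(s) = (s - 6)·(s^2 - 17s + 66).
The quadratic factors as (s - 6)·(s - 11).
Eigenvalues: 6, 6, 11.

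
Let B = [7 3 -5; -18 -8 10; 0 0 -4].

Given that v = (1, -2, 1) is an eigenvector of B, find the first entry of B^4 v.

First find the eigenvalue: Bv = (-4, 8, -4) = -4·(1, -2, 1), so λ = -4.
Then B^4 v = λ^4·v = (-4)^4·(1, -2, 1) = 256·(1, -2, 1) = (256, -512, 256).

256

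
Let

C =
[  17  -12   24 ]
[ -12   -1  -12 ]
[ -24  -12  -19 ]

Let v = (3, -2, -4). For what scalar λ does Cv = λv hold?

-7

Compute Cv: C·(3, -2, -4) = (-21, 14, 28).
Since Cv = λv, compare component 1: -21 = λ·3, so λ = -7.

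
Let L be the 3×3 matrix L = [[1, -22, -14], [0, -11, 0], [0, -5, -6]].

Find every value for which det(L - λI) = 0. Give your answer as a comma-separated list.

-11, -6, 1

The characteristic polynomial is p(t) = det(tI - L).
Expanding the 3×3 determinant: p(t) = t^3 + 16t^2 + 49t - 66.
Try t = 1: p(1) = 0, so 1 is a root.
Factor out (t - 1): p(t) = (t - 1)·(t^2 + 17t + 66).
The quadratic factors as (t + 11)·(t + 6).
Eigenvalues: -11, -6, 1.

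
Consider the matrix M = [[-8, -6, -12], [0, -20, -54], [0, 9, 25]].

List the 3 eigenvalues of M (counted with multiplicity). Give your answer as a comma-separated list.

The characteristic polynomial is p(λ) = det(λI - M).
Expanding the 3×3 determinant: p(λ) = λ^3 + 3λ^2 - 54λ - 112.
Rational-root test: λ = -2 gives p(-2) = 0.
Dividing by (λ + 2) leaves λ^2 + λ - 56.
The quadratic factors as (λ + 8)·(λ - 7).
Eigenvalues: -8, -2, 7.

-8, -2, 7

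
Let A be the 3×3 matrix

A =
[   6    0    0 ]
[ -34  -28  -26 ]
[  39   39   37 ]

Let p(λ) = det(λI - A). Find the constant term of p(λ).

p(λ) = λ^3 - 15λ^2 + 32λ + 132.
The constant term is 132.

132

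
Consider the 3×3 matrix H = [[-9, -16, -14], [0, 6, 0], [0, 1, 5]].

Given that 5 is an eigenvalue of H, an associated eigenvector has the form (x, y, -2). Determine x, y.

We need (H - 5I)v = 0.
H - 5I = [[-14, -16, -14], [0, 1, 0], [0, 1, 0]].
Row 1: (-14)·x + (-16)·y + (-14)·-2 = 0
Row 2: (0)·x + (1)·y + (0)·-2 = 0
Row 3: (0)·x + (1)·y + (0)·-2 = 0
Solving gives x = 2, y = 0.
Check: H·(2, 0, -2) = (10, 0, -10) = 5·(2, 0, -2).

2, 0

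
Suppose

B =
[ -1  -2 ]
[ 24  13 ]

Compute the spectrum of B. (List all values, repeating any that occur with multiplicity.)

det(B - rI) = (-1 - r)(13 - r) - (-2)·(24) = r^2 - 12r + 35.
This factors as (r - 5)·(r - 7) = 0.
Eigenvalues: 5, 7.

5, 7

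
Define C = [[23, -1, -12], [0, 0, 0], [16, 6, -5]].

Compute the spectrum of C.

0, 7, 11

Compute the characteristic polynomial p(t) = det(tI - C).
Cofactor expansion gives p(t) = t^3 - 18t^2 + 77t.
Try t = 0: p(0) = 0, so 0 is a root.
Factor out t: p(t) = t·(t^2 - 18t + 77).
The quadratic factors as (t - 7)·(t - 11).
Eigenvalues: 0, 7, 11.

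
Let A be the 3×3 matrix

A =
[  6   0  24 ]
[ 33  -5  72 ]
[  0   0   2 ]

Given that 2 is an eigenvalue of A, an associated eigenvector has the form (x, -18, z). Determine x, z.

We need (A - 2I)v = 0.
A - 2I = [[4, 0, 24], [33, -7, 72], [0, 0, 0]].
Row 1: (4)·x + (0)·-18 + (24)·z = 0
Row 2: (33)·x + (-7)·-18 + (72)·z = 0
Row 3: (0)·x + (0)·-18 + (0)·z = 0
Solving gives x = -6, z = 1.
Check: A·(-6, -18, 1) = (-12, -36, 2) = 2·(-6, -18, 1).

-6, 1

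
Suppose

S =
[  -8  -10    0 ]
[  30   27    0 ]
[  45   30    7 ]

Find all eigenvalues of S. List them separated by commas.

7, 7, 12

The characteristic polynomial is p(t) = det(tI - S).
Expanding along the first row, p(t) = t^3 - 26t^2 + 217t - 588.
Try t = 7: p(7) = 0, so 7 is a root.
Dividing by (t - 7) leaves t^2 - 19t + 84.
The quadratic factors as (t - 7)·(t - 12).
Eigenvalues: 7, 7, 12.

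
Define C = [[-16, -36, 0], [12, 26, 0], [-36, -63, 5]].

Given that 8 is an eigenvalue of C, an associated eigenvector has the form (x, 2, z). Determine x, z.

We need (C - 8I)v = 0.
C - 8I = [[-24, -36, 0], [12, 18, 0], [-36, -63, -3]].
Row 1: (-24)·x + (-36)·2 + (0)·z = 0
Row 2: (12)·x + (18)·2 + (0)·z = 0
Row 3: (-36)·x + (-63)·2 + (-3)·z = 0
Solving gives x = -3, z = -6.
Check: C·(-3, 2, -6) = (-24, 16, -48) = 8·(-3, 2, -6).

-3, -6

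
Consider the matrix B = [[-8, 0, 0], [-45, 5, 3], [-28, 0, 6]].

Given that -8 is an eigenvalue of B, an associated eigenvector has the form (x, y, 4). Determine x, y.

We need (B + 8I)v = 0.
B + 8I = [[0, 0, 0], [-45, 13, 3], [-28, 0, 14]].
Row 1: (0)·x + (0)·y + (0)·4 = 0
Row 2: (-45)·x + (13)·y + (3)·4 = 0
Row 3: (-28)·x + (0)·y + (14)·4 = 0
Solving gives x = 2, y = 6.
Check: B·(2, 6, 4) = (-16, -48, -32) = -8·(2, 6, 4).

2, 6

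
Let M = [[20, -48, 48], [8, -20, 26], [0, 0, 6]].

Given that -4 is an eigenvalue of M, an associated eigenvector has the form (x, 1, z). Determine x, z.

2, 0

We need (M + 4I)v = 0.
M + 4I = [[24, -48, 48], [8, -16, 26], [0, 0, 10]].
Row 1: (24)·x + (-48)·1 + (48)·z = 0
Row 2: (8)·x + (-16)·1 + (26)·z = 0
Row 3: (0)·x + (0)·1 + (10)·z = 0
Solving gives x = 2, z = 0.
Check: M·(2, 1, 0) = (-8, -4, 0) = -4·(2, 1, 0).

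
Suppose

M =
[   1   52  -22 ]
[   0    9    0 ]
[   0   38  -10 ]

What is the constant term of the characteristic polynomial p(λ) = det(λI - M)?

p(0) = det(0·I − M) = det(−M) = (−1)^3·det(M).
det(M) = -90, so p(0) = 90.

90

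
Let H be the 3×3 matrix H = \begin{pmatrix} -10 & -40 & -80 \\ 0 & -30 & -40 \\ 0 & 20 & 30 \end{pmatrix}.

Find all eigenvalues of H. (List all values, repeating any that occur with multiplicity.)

-10, -10, 10

Compute the characteristic polynomial p(t) = det(tI - H).
Expanding the 3×3 determinant: p(t) = t^3 + 10t^2 - 100t - 1000.
Rational-root test: t = 10 gives p(10) = 0.
Factor out (t - 10): p(t) = (t - 10)·(t^2 + 20t + 100).
The quadratic factor is (t + 10)^2.
Eigenvalues: -10, -10, 10.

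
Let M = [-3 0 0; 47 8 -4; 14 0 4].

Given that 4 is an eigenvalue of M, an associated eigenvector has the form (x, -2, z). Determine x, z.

0, -2

We need (M - 4I)v = 0.
M - 4I = [[-7, 0, 0], [47, 4, -4], [14, 0, 0]].
Row 1: (-7)·x + (0)·-2 + (0)·z = 0
Row 2: (47)·x + (4)·-2 + (-4)·z = 0
Row 3: (14)·x + (0)·-2 + (0)·z = 0
Solving gives x = 0, z = -2.
Check: M·(0, -2, -2) = (0, -8, -8) = 4·(0, -2, -2).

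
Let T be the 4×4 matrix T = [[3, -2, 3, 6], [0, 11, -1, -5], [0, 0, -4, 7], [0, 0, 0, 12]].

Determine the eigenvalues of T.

-4, 3, 11, 12

T is upper triangular, so its eigenvalues are the diagonal entries.
Diagonal: 3, 11, -4, 12.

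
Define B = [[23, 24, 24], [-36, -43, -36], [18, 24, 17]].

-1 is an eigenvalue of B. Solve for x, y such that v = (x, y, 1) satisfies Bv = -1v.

We need (B + 1I)v = 0.
B + 1I = [[24, 24, 24], [-36, -42, -36], [18, 24, 18]].
Row 1: (24)·x + (24)·y + (24)·1 = 0
Row 2: (-36)·x + (-42)·y + (-36)·1 = 0
Row 3: (18)·x + (24)·y + (18)·1 = 0
Solving gives x = -1, y = 0.
Check: B·(-1, 0, 1) = (1, 0, -1) = -1·(-1, 0, 1).

-1, 0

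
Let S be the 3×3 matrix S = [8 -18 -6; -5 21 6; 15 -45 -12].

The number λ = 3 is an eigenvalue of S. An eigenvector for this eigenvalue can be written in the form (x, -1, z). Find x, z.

0, 3

We need (S - 3I)v = 0.
S - 3I = [[5, -18, -6], [-5, 18, 6], [15, -45, -15]].
Row 1: (5)·x + (-18)·-1 + (-6)·z = 0
Row 2: (-5)·x + (18)·-1 + (6)·z = 0
Row 3: (15)·x + (-45)·-1 + (-15)·z = 0
Solving gives x = 0, z = 3.
Check: S·(0, -1, 3) = (0, -3, 9) = 3·(0, -1, 3).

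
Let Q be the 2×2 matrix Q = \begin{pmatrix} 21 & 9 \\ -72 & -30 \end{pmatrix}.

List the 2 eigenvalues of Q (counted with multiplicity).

det(Q - rI) = (21 - r)(-30 - r) - (9)·(-72) = r^2 + 9r + 18.
This factors as (r + 6)·(r + 3) = 0.
Eigenvalues: -6, -3.

-6, -3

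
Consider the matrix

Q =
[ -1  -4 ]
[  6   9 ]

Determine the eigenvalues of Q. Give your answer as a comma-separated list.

3, 5

det(Q - μI) = (-1 - μ)(9 - μ) - (-4)·(6) = μ^2 - 8μ + 15.
This factors as (μ - 3)·(μ - 5) = 0.
Eigenvalues: 3, 5.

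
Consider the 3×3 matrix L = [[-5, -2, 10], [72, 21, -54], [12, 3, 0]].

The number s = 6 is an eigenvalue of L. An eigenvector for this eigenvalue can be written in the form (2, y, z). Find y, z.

We need (L - 6I)v = 0.
L - 6I = [[-11, -2, 10], [72, 15, -54], [12, 3, -6]].
Row 1: (-11)·2 + (-2)·y + (10)·z = 0
Row 2: (72)·2 + (15)·y + (-54)·z = 0
Row 3: (12)·2 + (3)·y + (-6)·z = 0
Solving gives y = -6, z = 1.
Check: L·(2, -6, 1) = (12, -36, 6) = 6·(2, -6, 1).

-6, 1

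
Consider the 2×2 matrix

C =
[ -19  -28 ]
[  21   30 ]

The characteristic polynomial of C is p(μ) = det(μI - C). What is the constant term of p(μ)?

18

p(μ) = μ^2 - 11μ + 18.
The constant term is 18.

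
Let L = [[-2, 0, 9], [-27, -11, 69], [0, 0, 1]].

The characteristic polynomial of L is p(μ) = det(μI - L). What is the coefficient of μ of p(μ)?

p(μ) = μ^3 + 12μ^2 + 9μ - 22.
The coefficient of μ is 9.

9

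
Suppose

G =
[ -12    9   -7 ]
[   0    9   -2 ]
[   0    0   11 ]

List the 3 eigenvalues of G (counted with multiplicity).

-12, 9, 11

G is upper triangular, so its eigenvalues are the diagonal entries.
Diagonal: -12, 9, 11.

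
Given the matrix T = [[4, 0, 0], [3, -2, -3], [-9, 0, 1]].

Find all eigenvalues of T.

-2, 1, 4

Set up det(lambda·I - T) = 0.
Expanding along the first row, p(lambda) = lambda^3 - 3·lambda^2 - 6·lambda + 8.
Since p(1) = 0, lambda = 1 is a root.
Factor out (lambda - 1): p(lambda) = (lambda - 1)·(lambda^2 - 2·lambda - 8).
The quadratic factors as (lambda + 2)·(lambda - 4).
Eigenvalues: -2, 1, 4.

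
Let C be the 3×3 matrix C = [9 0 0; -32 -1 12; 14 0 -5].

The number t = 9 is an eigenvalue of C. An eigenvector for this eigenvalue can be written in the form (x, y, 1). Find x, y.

1, -2

We need (C - 9I)v = 0.
C - 9I = [[0, 0, 0], [-32, -10, 12], [14, 0, -14]].
Row 1: (0)·x + (0)·y + (0)·1 = 0
Row 2: (-32)·x + (-10)·y + (12)·1 = 0
Row 3: (14)·x + (0)·y + (-14)·1 = 0
Solving gives x = 1, y = -2.
Check: C·(1, -2, 1) = (9, -18, 9) = 9·(1, -2, 1).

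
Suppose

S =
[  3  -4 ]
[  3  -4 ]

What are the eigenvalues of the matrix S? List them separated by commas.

det(S - μI) = (3 - μ)(-4 - μ) - (-4)·(3) = μ^2 + μ.
This factors as (μ + 1)·μ = 0.
Eigenvalues: -1, 0.

-1, 0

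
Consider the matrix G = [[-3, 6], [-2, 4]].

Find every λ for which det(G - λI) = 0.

0, 1

det(G - sI) = (-3 - s)(4 - s) - (6)·(-2) = s^2 - s.
This factors as s·(s - 1) = 0.
Eigenvalues: 0, 1.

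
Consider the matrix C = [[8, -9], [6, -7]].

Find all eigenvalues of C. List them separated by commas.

-1, 2

det(C - tI) = (8 - t)(-7 - t) - (-9)·(6) = t^2 - t - 2.
This factors as (t + 1)·(t - 2) = 0.
Eigenvalues: -1, 2.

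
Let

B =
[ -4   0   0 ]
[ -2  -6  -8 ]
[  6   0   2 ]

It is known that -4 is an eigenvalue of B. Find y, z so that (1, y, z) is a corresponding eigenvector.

We need (B + 4I)v = 0.
B + 4I = [[0, 0, 0], [-2, -2, -8], [6, 0, 6]].
Row 1: (0)·1 + (0)·y + (0)·z = 0
Row 2: (-2)·1 + (-2)·y + (-8)·z = 0
Row 3: (6)·1 + (0)·y + (6)·z = 0
Solving gives y = 3, z = -1.
Check: B·(1, 3, -1) = (-4, -12, 4) = -4·(1, 3, -1).

3, -1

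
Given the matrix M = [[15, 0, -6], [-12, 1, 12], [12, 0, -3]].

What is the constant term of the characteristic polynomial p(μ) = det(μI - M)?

-27

p(0) = det(0·I − M) = det(−M) = (−1)^3·det(M).
det(M) = 27, so p(0) = -27.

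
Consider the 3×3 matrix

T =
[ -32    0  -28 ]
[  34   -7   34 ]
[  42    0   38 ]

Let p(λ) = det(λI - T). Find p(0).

p(0) = det(0·I − T) = det(−T) = (−1)^3·det(T).
det(T) = 280, so p(0) = -280.

-280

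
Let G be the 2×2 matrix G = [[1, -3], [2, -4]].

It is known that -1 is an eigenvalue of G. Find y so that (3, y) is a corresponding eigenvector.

We need (G + 1I)v = 0.
G + 1I = [[2, -3], [2, -3]].
Row 1: (2)·3 + (-3)·y = 0
Row 2: (2)·3 + (-3)·y = 0
Solving gives y = 2.
Check: G·(3, 2) = (-3, -2) = -1·(3, 2).

2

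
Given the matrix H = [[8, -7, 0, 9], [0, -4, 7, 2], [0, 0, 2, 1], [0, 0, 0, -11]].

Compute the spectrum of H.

-11, -4, 2, 8

H is upper triangular, so its eigenvalues are the diagonal entries.
Diagonal: 8, -4, 2, -11.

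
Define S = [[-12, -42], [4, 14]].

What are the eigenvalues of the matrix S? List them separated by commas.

det(S - μI) = (-12 - μ)(14 - μ) - (-42)·(4) = μ^2 - 2μ.
This factors as μ·(μ - 2) = 0.
Eigenvalues: 0, 2.

0, 2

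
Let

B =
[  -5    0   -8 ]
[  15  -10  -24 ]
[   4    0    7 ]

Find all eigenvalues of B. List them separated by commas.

Compute the characteristic polynomial p(r) = det(rI - B).
Expanding along the first row, p(r) = r^3 + 8r^2 - 23r - 30.
Rational-root test: r = -1 gives p(-1) = 0.
Factor out (r + 1): p(r) = (r + 1)·(r^2 + 7r - 30).
The quadratic factors as (r + 10)·(r - 3).
Eigenvalues: -10, -1, 3.

-10, -1, 3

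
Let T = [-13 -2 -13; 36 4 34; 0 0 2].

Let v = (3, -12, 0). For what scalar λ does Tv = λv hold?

Compute Tv: T·(3, -12, 0) = (-15, 60, 0).
Since Tv = λv, compare component 1: -15 = λ·3, so λ = -5.

-5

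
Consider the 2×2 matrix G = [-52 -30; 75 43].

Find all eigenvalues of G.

-7, -2

det(G - sI) = (-52 - s)(43 - s) - (-30)·(75) = s^2 + 9s + 14.
This factors as (s + 7)·(s + 2) = 0.
Eigenvalues: -7, -2.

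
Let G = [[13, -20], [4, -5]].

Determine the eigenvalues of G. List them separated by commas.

det(G - rI) = (13 - r)(-5 - r) - (-20)·(4) = r^2 - 8r + 15.
This factors as (r - 3)·(r - 5) = 0.
Eigenvalues: 3, 5.

3, 5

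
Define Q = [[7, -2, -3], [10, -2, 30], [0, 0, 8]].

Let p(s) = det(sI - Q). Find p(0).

-48

p(0) = det(0·I − Q) = det(−Q) = (−1)^3·det(Q).
det(Q) = 48, so p(0) = -48.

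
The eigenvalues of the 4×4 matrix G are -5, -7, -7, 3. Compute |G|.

det(G) is the product of the eigenvalues: (-5) · (-7) · (-7) · (3) = -735.

-735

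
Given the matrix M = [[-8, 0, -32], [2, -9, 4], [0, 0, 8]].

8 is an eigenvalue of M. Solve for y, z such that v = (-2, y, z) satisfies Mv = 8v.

We need (M - 8I)v = 0.
M - 8I = [[-16, 0, -32], [2, -17, 4], [0, 0, 0]].
Row 1: (-16)·-2 + (0)·y + (-32)·z = 0
Row 2: (2)·-2 + (-17)·y + (4)·z = 0
Row 3: (0)·-2 + (0)·y + (0)·z = 0
Solving gives y = 0, z = 1.
Check: M·(-2, 0, 1) = (-16, 0, 8) = 8·(-2, 0, 1).

0, 1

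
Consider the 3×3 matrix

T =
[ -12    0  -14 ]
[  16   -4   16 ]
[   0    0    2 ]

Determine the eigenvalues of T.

-12, -4, 2

The characteristic polynomial is p(λ) = det(λI - T).
Expanding the 3×3 determinant: p(λ) = λ^3 + 14λ^2 + 16λ - 96.
Rational-root test: λ = 2 gives p(2) = 0.
Dividing by (λ - 2) leaves λ^2 + 16λ + 48.
The quadratic factors as (λ + 12)·(λ + 4).
Eigenvalues: -12, -4, 2.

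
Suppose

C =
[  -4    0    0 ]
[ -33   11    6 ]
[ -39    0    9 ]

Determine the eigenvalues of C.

-4, 9, 11

The characteristic polynomial is p(λ) = det(λI - C).
Cofactor expansion gives p(λ) = λ^3 - 16λ^2 + 19λ + 396.
Since p(9) = 0, λ = 9 is a root.
Dividing by (λ - 9) leaves λ^2 - 7λ - 44.
The quadratic factors as (λ + 4)·(λ - 11).
Eigenvalues: -4, 9, 11.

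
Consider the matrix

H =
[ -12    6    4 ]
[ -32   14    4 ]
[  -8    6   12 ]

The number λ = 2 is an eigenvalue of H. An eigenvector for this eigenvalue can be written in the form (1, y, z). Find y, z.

3, -1

We need (H - 2I)v = 0.
H - 2I = [[-14, 6, 4], [-32, 12, 4], [-8, 6, 10]].
Row 1: (-14)·1 + (6)·y + (4)·z = 0
Row 2: (-32)·1 + (12)·y + (4)·z = 0
Row 3: (-8)·1 + (6)·y + (10)·z = 0
Solving gives y = 3, z = -1.
Check: H·(1, 3, -1) = (2, 6, -2) = 2·(1, 3, -1).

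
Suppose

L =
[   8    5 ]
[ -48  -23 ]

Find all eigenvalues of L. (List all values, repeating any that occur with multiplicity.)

det(L - lambda·I) = (8 - lambda)(-23 - lambda) - (5)·(-48) = lambda^2 + 15·lambda + 56.
This factors as (lambda + 8)·(lambda + 7) = 0.
Eigenvalues: -8, -7.

-8, -7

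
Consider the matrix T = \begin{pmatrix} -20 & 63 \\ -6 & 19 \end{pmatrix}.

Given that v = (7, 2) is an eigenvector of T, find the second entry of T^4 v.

32

First find the eigenvalue: Tv = (-14, -4) = -2·(7, 2), so λ = -2.
Then T^4 v = λ^4·v = (-2)^4·(7, 2) = 16·(7, 2) = (112, 32).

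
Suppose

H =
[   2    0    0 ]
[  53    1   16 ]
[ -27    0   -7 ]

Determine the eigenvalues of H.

The characteristic polynomial is p(λ) = det(λI - H).
Expanding the 3×3 determinant: p(λ) = λ^3 + 4λ^2 - 19λ + 14.
Since p(2) = 0, λ = 2 is a root.
Factor out (λ - 2): p(λ) = (λ - 2)·(λ^2 + 6λ - 7).
The quadratic factors as (λ + 7)·(λ - 1).
Eigenvalues: -7, 1, 2.

-7, 1, 2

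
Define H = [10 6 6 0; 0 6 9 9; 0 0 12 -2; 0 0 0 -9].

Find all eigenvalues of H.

H is upper triangular, so its eigenvalues are the diagonal entries.
Diagonal: 10, 6, 12, -9.

-9, 6, 10, 12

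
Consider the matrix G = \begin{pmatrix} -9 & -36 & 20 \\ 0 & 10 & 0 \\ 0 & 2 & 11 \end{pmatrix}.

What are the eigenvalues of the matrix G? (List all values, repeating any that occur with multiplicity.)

Compute the characteristic polynomial p(t) = det(tI - G).
Cofactor expansion gives p(t) = t^3 - 12t^2 - 79t + 990.
Since p(-9) = 0, t = -9 is a root.
Factor out (t + 9): p(t) = (t + 9)·(t^2 - 21t + 110).
The quadratic factors as (t - 10)·(t - 11).
Eigenvalues: -9, 10, 11.

-9, 10, 11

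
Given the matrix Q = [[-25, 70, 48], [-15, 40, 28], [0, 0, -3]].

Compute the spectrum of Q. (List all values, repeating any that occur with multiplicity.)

-3, 5, 10

Compute the characteristic polynomial p(s) = det(sI - Q).
Expanding along the first row, p(s) = s^3 - 12s^2 + 5s + 150.
Rational-root test: s = 10 gives p(10) = 0.
Dividing by (s - 10) leaves s^2 - 2s - 15.
The quadratic factors as (s + 3)·(s - 5).
Eigenvalues: -3, 5, 10.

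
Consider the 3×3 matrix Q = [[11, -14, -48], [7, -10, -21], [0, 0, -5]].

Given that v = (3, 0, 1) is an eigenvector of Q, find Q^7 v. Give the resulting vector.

First find the eigenvalue: Qv = (-15, 0, -5) = -5·(3, 0, 1), so λ = -5.
Then Q^7 v = λ^7·v = (-5)^7·(3, 0, 1) = -78125·(3, 0, 1) = (-234375, 0, -78125).

(-234375, 0, -78125)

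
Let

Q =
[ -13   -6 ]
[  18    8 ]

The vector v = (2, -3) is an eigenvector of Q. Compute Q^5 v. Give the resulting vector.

(-2048, 3072)

First find the eigenvalue: Qv = (-8, 12) = -4·(2, -3), so λ = -4.
Then Q^5 v = λ^5·v = (-4)^5·(2, -3) = -1024·(2, -3) = (-2048, 3072).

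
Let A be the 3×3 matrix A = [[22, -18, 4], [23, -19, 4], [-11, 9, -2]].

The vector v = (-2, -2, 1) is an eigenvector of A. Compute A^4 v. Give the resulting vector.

First find the eigenvalue: Av = (-4, -4, 2) = 2·(-2, -2, 1), so λ = 2.
Then A^4 v = λ^4·v = 2^4·(-2, -2, 1) = 16·(-2, -2, 1) = (-32, -32, 16).

(-32, -32, 16)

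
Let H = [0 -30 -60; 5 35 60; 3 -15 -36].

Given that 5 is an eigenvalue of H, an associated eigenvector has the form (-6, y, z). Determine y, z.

7, -3

We need (H - 5I)v = 0.
H - 5I = [[-5, -30, -60], [5, 30, 60], [3, -15, -41]].
Row 1: (-5)·-6 + (-30)·y + (-60)·z = 0
Row 2: (5)·-6 + (30)·y + (60)·z = 0
Row 3: (3)·-6 + (-15)·y + (-41)·z = 0
Solving gives y = 7, z = -3.
Check: H·(-6, 7, -3) = (-30, 35, -15) = 5·(-6, 7, -3).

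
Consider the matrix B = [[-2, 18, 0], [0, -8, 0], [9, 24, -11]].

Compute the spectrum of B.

-11, -8, -2

Set up det(μI - B) = 0.
Expanding the 3×3 determinant: p(μ) = μ^3 + 21μ^2 + 126μ + 176.
Since p(-8) = 0, μ = -8 is a root.
Dividing by (μ + 8) leaves μ^2 + 13μ + 22.
The quadratic factors as (μ + 11)·(μ + 2).
Eigenvalues: -11, -8, -2.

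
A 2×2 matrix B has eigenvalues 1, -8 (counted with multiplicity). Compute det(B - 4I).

If B has eigenvalues 1, -8, then B - 4I has eigenvalues -3, -12.
det(B - 4I) = (-3) · (-12) = 36.

36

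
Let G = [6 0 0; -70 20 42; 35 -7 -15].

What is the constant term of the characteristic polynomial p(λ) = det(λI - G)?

36

p(0) = det(0·I − G) = det(−G) = (−1)^3·det(G).
det(G) = -36, so p(0) = 36.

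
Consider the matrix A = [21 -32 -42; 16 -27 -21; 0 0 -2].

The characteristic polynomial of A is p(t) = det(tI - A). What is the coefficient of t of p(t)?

-43

p(t) = t^3 + 8t^2 - 43t - 110.
The coefficient of t is -43.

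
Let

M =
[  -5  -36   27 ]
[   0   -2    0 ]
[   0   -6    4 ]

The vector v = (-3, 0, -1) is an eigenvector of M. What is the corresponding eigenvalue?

4

Compute Mv: M·(-3, 0, -1) = (-12, 0, -4).
Since Mv = λv, compare component 1: -12 = λ·-3, so λ = 4.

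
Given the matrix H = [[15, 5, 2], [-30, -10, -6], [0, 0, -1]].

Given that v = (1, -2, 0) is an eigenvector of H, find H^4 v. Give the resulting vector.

First find the eigenvalue: Hv = (5, -10, 0) = 5·(1, -2, 0), so λ = 5.
Then H^4 v = λ^4·v = 5^4·(1, -2, 0) = 625·(1, -2, 0) = (625, -1250, 0).

(625, -1250, 0)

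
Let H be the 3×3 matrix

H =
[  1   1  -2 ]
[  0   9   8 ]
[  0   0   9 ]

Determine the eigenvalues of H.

1, 9, 9

H is upper triangular, so its eigenvalues are the diagonal entries.
Diagonal: 1, 9, 9.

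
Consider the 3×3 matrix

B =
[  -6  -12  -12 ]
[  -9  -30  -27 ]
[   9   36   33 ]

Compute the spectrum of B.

-6, -3, 6

The characteristic polynomial is p(t) = det(tI - B).
Cofactor expansion gives p(t) = t^3 + 3t^2 - 36t - 108.
Since p(-6) = 0, t = -6 is a root.
Dividing by (t + 6) leaves t^2 - 3t - 18.
The quadratic factors as (t + 3)·(t - 6).
Eigenvalues: -6, -3, 6.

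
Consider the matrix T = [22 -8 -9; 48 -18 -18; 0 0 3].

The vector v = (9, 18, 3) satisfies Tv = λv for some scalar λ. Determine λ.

3

Compute Tv: T·(9, 18, 3) = (27, 54, 9).
Since Tv = λv, compare component 1: 27 = λ·9, so λ = 3.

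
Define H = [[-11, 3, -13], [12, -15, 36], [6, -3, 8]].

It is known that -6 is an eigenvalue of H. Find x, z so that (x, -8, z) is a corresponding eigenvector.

3, -3

We need (H + 6I)v = 0.
H + 6I = [[-5, 3, -13], [12, -9, 36], [6, -3, 14]].
Row 1: (-5)·x + (3)·-8 + (-13)·z = 0
Row 2: (12)·x + (-9)·-8 + (36)·z = 0
Row 3: (6)·x + (-3)·-8 + (14)·z = 0
Solving gives x = 3, z = -3.
Check: H·(3, -8, -3) = (-18, 48, 18) = -6·(3, -8, -3).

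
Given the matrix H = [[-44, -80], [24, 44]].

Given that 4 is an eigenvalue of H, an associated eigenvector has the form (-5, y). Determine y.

We need (H - 4I)v = 0.
H - 4I = [[-48, -80], [24, 40]].
Row 1: (-48)·-5 + (-80)·y = 0
Row 2: (24)·-5 + (40)·y = 0
Solving gives y = 3.
Check: H·(-5, 3) = (-20, 12) = 4·(-5, 3).

3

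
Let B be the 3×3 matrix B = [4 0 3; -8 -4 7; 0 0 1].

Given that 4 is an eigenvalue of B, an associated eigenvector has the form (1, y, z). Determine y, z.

We need (B - 4I)v = 0.
B - 4I = [[0, 0, 3], [-8, -8, 7], [0, 0, -3]].
Row 1: (0)·1 + (0)·y + (3)·z = 0
Row 2: (-8)·1 + (-8)·y + (7)·z = 0
Row 3: (0)·1 + (0)·y + (-3)·z = 0
Solving gives y = -1, z = 0.
Check: B·(1, -1, 0) = (4, -4, 0) = 4·(1, -1, 0).

-1, 0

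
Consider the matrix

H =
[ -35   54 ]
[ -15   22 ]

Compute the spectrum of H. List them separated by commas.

det(H - lambda·I) = (-35 - lambda)(22 - lambda) - (54)·(-15) = lambda^2 + 13·lambda + 40.
This factors as (lambda + 8)·(lambda + 5) = 0.
Eigenvalues: -8, -5.

-8, -5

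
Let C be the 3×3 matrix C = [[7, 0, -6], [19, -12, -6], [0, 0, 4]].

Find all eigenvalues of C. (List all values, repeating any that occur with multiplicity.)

Set up det(λI - C) = 0.
Expanding along the first row, p(λ) = λ^3 + λ^2 - 104λ + 336.
Try λ = 4: p(4) = 0, so 4 is a root.
Dividing by (λ - 4) leaves λ^2 + 5λ - 84.
The quadratic factors as (λ + 12)·(λ - 7).
Eigenvalues: -12, 4, 7.

-12, 4, 7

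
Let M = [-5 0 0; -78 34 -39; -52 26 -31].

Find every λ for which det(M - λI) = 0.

Compute the characteristic polynomial p(t) = det(tI - M).
Expanding the 3×3 determinant: p(t) = t^3 + 2t^2 - 55t - 200.
Since p(-5) = 0, t = -5 is a root.
Factor out (t + 5): p(t) = (t + 5)·(t^2 - 3t - 40).
The quadratic factors as (t + 5)·(t - 8).
Eigenvalues: -5, -5, 8.

-5, -5, 8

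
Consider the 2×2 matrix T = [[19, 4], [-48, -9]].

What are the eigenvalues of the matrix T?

3, 7

det(T - λI) = (19 - λ)(-9 - λ) - (4)·(-48) = λ^2 - 10λ + 21.
This factors as (λ - 3)·(λ - 7) = 0.
Eigenvalues: 3, 7.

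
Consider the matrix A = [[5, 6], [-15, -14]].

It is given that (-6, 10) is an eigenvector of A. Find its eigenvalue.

Compute Av: A·(-6, 10) = (30, -50).
Since Av = λv, compare component 1: 30 = λ·-6, so λ = -5.

-5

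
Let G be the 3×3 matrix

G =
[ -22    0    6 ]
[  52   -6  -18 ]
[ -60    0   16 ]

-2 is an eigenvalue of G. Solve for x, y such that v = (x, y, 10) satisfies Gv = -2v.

We need (G + 2I)v = 0.
G + 2I = [[-20, 0, 6], [52, -4, -18], [-60, 0, 18]].
Row 1: (-20)·x + (0)·y + (6)·10 = 0
Row 2: (52)·x + (-4)·y + (-18)·10 = 0
Row 3: (-60)·x + (0)·y + (18)·10 = 0
Solving gives x = 3, y = -6.
Check: G·(3, -6, 10) = (-6, 12, -20) = -2·(3, -6, 10).

3, -6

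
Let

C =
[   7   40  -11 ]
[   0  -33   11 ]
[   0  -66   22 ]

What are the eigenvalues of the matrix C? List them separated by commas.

Compute the characteristic polynomial p(r) = det(rI - C).
Cofactor expansion gives p(r) = r^3 + 4r^2 - 77r.
Since p(7) = 0, r = 7 is a root.
Factor out (r - 7): p(r) = (r - 7)·(r^2 + 11r).
The quadratic factors as (r + 11)·r.
Eigenvalues: -11, 0, 7.

-11, 0, 7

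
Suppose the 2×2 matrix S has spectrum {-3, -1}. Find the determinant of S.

3

det(S) is the product of the eigenvalues: (-3) · (-1) = 3.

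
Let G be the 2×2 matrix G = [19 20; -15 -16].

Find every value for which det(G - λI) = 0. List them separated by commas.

-1, 4

det(G - λI) = (19 - λ)(-16 - λ) - (20)·(-15) = λ^2 - 3λ - 4.
This factors as (λ + 1)·(λ - 4) = 0.
Eigenvalues: -1, 4.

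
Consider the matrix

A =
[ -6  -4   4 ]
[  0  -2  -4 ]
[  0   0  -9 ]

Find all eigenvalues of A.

A is upper triangular, so its eigenvalues are the diagonal entries.
Diagonal: -6, -2, -9.

-9, -6, -2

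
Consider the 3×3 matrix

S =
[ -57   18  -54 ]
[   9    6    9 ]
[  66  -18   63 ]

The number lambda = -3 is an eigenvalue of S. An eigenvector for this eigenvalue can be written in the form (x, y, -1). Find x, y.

We need (S + 3I)v = 0.
S + 3I = [[-54, 18, -54], [9, 9, 9], [66, -18, 66]].
Row 1: (-54)·x + (18)·y + (-54)·-1 = 0
Row 2: (9)·x + (9)·y + (9)·-1 = 0
Row 3: (66)·x + (-18)·y + (66)·-1 = 0
Solving gives x = 1, y = 0.
Check: S·(1, 0, -1) = (-3, 0, 3) = -3·(1, 0, -1).

1, 0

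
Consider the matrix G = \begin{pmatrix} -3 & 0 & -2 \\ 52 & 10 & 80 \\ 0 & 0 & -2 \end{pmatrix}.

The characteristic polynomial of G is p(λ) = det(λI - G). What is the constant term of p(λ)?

-60

p(λ) = λ^3 - 5λ^2 - 44λ - 60.
The constant term is -60.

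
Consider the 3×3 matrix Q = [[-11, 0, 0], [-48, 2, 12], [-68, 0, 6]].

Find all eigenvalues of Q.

Compute the characteristic polynomial p(t) = det(tI - Q).
Expanding along the first row, p(t) = t^3 + 3t^2 - 76t + 132.
Since p(2) = 0, t = 2 is a root.
Factor out (t - 2): p(t) = (t - 2)·(t^2 + 5t - 66).
The quadratic factors as (t + 11)·(t - 6).
Eigenvalues: -11, 2, 6.

-11, 2, 6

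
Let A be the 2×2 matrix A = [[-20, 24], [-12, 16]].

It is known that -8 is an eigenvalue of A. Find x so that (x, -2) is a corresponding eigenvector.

We need (A + 8I)v = 0.
A + 8I = [[-12, 24], [-12, 24]].
Row 1: (-12)·x + (24)·-2 = 0
Row 2: (-12)·x + (24)·-2 = 0
Solving gives x = -4.
Check: A·(-4, -2) = (32, 16) = -8·(-4, -2).

-4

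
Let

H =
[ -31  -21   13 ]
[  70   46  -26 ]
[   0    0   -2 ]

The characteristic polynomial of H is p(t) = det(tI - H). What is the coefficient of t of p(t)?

14

p(t) = t^3 - 13t^2 + 14t + 88.
The coefficient of t is 14.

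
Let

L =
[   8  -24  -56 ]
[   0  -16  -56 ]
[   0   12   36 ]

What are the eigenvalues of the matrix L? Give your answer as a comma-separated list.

8, 8, 12

The characteristic polynomial is p(lambda) = det(lambda·I - L).
Expanding along the first row, p(lambda) = lambda^3 - 28·lambda^2 + 256·lambda - 768.
Since p(8) = 0, lambda = 8 is a root.
Dividing by (lambda - 8) leaves lambda^2 - 20·lambda + 96.
The quadratic factors as (lambda - 8)·(lambda - 12).
Eigenvalues: 8, 8, 12.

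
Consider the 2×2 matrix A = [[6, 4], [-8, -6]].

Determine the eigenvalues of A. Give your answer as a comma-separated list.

-2, 2

det(A - sI) = (6 - s)(-6 - s) - (4)·(-8) = s^2 - 4.
This factors as (s + 2)·(s - 2) = 0.
Eigenvalues: -2, 2.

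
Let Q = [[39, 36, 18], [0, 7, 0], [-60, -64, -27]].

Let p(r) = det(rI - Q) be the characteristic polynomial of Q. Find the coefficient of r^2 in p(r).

-19

The coefficient of r^2 of det(rI - Q) is −trace(Q).
trace(Q) = (39) + (7) + (-27) = 19, so the coefficient is -19.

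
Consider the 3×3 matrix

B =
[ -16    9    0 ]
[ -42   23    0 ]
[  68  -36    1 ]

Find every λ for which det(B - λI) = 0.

1, 2, 5

Compute the characteristic polynomial p(s) = det(sI - B).
Cofactor expansion gives p(s) = s^3 - 8s^2 + 17s - 10.
Try s = 2: p(2) = 0, so 2 is a root.
Dividing by (s - 2) leaves s^2 - 6s + 5.
The quadratic factors as (s - 1)·(s - 5).
Eigenvalues: 1, 2, 5.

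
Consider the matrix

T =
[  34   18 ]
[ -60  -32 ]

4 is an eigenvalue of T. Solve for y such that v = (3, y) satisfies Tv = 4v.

We need (T - 4I)v = 0.
T - 4I = [[30, 18], [-60, -36]].
Row 1: (30)·3 + (18)·y = 0
Row 2: (-60)·3 + (-36)·y = 0
Solving gives y = -5.
Check: T·(3, -5) = (12, -20) = 4·(3, -5).

-5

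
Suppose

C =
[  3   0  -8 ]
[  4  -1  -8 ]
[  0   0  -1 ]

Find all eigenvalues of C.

-1, -1, 3

Compute the characteristic polynomial p(λ) = det(λI - C).
Expanding the 3×3 determinant: p(λ) = λ^3 - λ^2 - 5λ - 3.
Try λ = -1: p(-1) = 0, so -1 is a root.
Dividing by (λ + 1) leaves λ^2 - 2λ - 3.
The quadratic factors as (λ + 1)·(λ - 3).
Eigenvalues: -1, -1, 3.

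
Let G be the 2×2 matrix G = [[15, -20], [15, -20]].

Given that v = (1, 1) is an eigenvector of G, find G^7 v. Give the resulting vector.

(-78125, -78125)

First find the eigenvalue: Gv = (-5, -5) = -5·(1, 1), so λ = -5.
Then G^7 v = λ^7·v = (-5)^7·(1, 1) = -78125·(1, 1) = (-78125, -78125).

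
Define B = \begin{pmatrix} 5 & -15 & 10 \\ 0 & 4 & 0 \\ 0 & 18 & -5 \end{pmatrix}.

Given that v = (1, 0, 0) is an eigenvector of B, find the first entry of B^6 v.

15625

First find the eigenvalue: Bv = (5, 0, 0) = 5·(1, 0, 0), so λ = 5.
Then B^6 v = λ^6·v = 5^6·(1, 0, 0) = 15625·(1, 0, 0) = (15625, 0, 0).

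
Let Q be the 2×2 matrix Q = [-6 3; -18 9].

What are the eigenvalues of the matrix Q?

0, 3

det(Q - λI) = (-6 - λ)(9 - λ) - (3)·(-18) = λ^2 - 3λ.
This factors as λ·(λ - 3) = 0.
Eigenvalues: 0, 3.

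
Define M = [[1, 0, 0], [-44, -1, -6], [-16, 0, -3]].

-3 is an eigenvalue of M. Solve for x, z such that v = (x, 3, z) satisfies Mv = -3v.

0, 1

We need (M + 3I)v = 0.
M + 3I = [[4, 0, 0], [-44, 2, -6], [-16, 0, 0]].
Row 1: (4)·x + (0)·3 + (0)·z = 0
Row 2: (-44)·x + (2)·3 + (-6)·z = 0
Row 3: (-16)·x + (0)·3 + (0)·z = 0
Solving gives x = 0, z = 1.
Check: M·(0, 3, 1) = (0, -9, -3) = -3·(0, 3, 1).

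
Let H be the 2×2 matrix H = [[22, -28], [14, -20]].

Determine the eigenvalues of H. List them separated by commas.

-6, 8

det(H - rI) = (22 - r)(-20 - r) - (-28)·(14) = r^2 - 2r - 48.
This factors as (r + 6)·(r - 8) = 0.
Eigenvalues: -6, 8.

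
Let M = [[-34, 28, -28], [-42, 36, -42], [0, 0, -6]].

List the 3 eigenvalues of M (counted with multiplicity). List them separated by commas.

-6, -6, 8

The characteristic polynomial is p(t) = det(tI - M).
Expanding the 3×3 determinant: p(t) = t^3 + 4t^2 - 60t - 288.
Try t = -6: p(-6) = 0, so -6 is a root.
Dividing by (t + 6) leaves t^2 - 2t - 48.
The quadratic factors as (t + 6)·(t - 8).
Eigenvalues: -6, -6, 8.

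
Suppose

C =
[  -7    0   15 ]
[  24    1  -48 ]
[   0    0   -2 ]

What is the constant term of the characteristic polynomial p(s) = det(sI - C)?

p(0) = det(0·I − C) = det(−C) = (−1)^3·det(C).
det(C) = 14, so p(0) = -14.

-14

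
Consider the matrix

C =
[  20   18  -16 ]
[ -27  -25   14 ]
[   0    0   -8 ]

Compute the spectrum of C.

Compute the characteristic polynomial p(μ) = det(μI - C).
Expanding along the first row, p(μ) = μ^3 + 13μ^2 + 26μ - 112.
Rational-root test: μ = -7 gives p(-7) = 0.
Dividing by (μ + 7) leaves μ^2 + 6μ - 16.
The quadratic factors as (μ + 8)·(μ - 2).
Eigenvalues: -8, -7, 2.

-8, -7, 2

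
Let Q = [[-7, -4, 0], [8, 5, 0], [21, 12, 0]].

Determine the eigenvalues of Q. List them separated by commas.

-3, 0, 1

Compute the characteristic polynomial p(λ) = det(λI - Q).
Cofactor expansion gives p(λ) = λ^3 + 2λ^2 - 3λ.
Try λ = 0: p(0) = 0, so 0 is a root.
Factor out λ: p(λ) = λ·(λ^2 + 2λ - 3).
The quadratic factors as (λ + 3)·(λ - 1).
Eigenvalues: -3, 0, 1.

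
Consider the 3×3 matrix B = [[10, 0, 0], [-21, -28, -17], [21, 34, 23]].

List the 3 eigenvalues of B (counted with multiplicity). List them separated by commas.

-11, 6, 10

The characteristic polynomial is p(lambda) = det(lambda·I - B).
Expanding the 3×3 determinant: p(lambda) = lambda^3 - 5·lambda^2 - 116·lambda + 660.
Try lambda = 10: p(10) = 0, so 10 is a root.
Factor out (lambda - 10): p(lambda) = (lambda - 10)·(lambda^2 + 5·lambda - 66).
The quadratic factors as (lambda + 11)·(lambda - 6).
Eigenvalues: -11, 6, 10.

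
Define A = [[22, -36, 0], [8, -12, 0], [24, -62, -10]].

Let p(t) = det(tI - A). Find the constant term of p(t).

p(t) = t^3 - 76t + 240.
The constant term is 240.

240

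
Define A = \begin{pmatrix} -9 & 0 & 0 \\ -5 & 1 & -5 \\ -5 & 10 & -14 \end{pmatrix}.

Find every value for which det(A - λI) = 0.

The characteristic polynomial is p(μ) = det(μI - A).
Expanding along the first row, p(μ) = μ^3 + 22μ^2 + 153μ + 324.
Try μ = -4: p(-4) = 0, so -4 is a root.
Factor out (μ + 4): p(μ) = (μ + 4)·(μ^2 + 18μ + 81).
The quadratic factor is (μ + 9)^2.
Eigenvalues: -9, -9, -4.

-9, -9, -4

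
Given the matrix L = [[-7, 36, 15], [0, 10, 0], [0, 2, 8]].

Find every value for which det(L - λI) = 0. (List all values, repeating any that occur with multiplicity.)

-7, 8, 10

The characteristic polynomial is p(λ) = det(λI - L).
Expanding the 3×3 determinant: p(λ) = λ^3 - 11λ^2 - 46λ + 560.
Rational-root test: λ = 10 gives p(10) = 0.
Factor out (λ - 10): p(λ) = (λ - 10)·(λ^2 - λ - 56).
The quadratic factors as (λ + 7)·(λ - 8).
Eigenvalues: -7, 8, 10.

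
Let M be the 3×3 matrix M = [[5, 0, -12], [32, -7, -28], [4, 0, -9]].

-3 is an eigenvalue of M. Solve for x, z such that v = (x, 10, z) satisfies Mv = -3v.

We need (M + 3I)v = 0.
M + 3I = [[8, 0, -12], [32, -4, -28], [4, 0, -6]].
Row 1: (8)·x + (0)·10 + (-12)·z = 0
Row 2: (32)·x + (-4)·10 + (-28)·z = 0
Row 3: (4)·x + (0)·10 + (-6)·z = 0
Solving gives x = 3, z = 2.
Check: M·(3, 10, 2) = (-9, -30, -6) = -3·(3, 10, 2).

3, 2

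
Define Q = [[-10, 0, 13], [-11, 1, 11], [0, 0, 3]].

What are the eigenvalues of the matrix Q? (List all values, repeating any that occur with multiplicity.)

Set up det(μI - Q) = 0.
Cofactor expansion gives p(μ) = μ^3 + 6μ^2 - 37μ + 30.
Rational-root test: μ = 1 gives p(1) = 0.
Factor out (μ - 1): p(μ) = (μ - 1)·(μ^2 + 7μ - 30).
The quadratic factors as (μ + 10)·(μ - 3).
Eigenvalues: -10, 1, 3.

-10, 1, 3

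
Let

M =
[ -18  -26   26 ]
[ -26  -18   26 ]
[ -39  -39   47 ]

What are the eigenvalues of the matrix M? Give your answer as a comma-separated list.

-5, 8, 8

Compute the characteristic polynomial p(λ) = det(λI - M).
Cofactor expansion gives p(λ) = λ^3 - 11λ^2 - 16λ + 320.
Try λ = 8: p(8) = 0, so 8 is a root.
Factor out (λ - 8): p(λ) = (λ - 8)·(λ^2 - 3λ - 40).
The quadratic factors as (λ + 5)·(λ - 8).
Eigenvalues: -5, 8, 8.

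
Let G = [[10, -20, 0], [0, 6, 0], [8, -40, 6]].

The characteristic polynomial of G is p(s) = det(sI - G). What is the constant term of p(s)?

p(s) = s^3 - 22s^2 + 156s - 360.
The constant term is -360.

-360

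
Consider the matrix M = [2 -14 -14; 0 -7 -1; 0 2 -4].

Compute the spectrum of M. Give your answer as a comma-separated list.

Set up det(μI - M) = 0.
Cofactor expansion gives p(μ) = μ^3 + 9μ^2 + 8μ - 60.
Rational-root test: μ = -5 gives p(-5) = 0.
Dividing by (μ + 5) leaves μ^2 + 4μ - 12.
The quadratic factors as (μ + 6)·(μ - 2).
Eigenvalues: -6, -5, 2.

-6, -5, 2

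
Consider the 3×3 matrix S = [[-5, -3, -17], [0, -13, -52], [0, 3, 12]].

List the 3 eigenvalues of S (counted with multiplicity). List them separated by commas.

Set up det(λI - S) = 0.
Cofactor expansion gives p(λ) = λ^3 + 6λ^2 + 5λ.
Try λ = 0: p(0) = 0, so 0 is a root.
Dividing by λ leaves λ^2 + 6λ + 5.
The quadratic factors as (λ + 5)·(λ + 1).
Eigenvalues: -5, -1, 0.

-5, -1, 0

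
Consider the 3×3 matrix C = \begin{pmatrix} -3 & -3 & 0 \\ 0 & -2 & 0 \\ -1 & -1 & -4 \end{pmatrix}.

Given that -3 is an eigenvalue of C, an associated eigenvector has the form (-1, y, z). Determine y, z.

0, 1

We need (C + 3I)v = 0.
C + 3I = [[0, -3, 0], [0, 1, 0], [-1, -1, -1]].
Row 1: (0)·-1 + (-3)·y + (0)·z = 0
Row 2: (0)·-1 + (1)·y + (0)·z = 0
Row 3: (-1)·-1 + (-1)·y + (-1)·z = 0
Solving gives y = 0, z = 1.
Check: C·(-1, 0, 1) = (3, 0, -3) = -3·(-1, 0, 1).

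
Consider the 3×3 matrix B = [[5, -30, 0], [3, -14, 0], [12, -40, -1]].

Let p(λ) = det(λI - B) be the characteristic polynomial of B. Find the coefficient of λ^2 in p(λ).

The coefficient of λ^2 of det(λI - B) is −trace(B).
trace(B) = (5) + (-14) + (-1) = -10, so the coefficient is 10.

10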